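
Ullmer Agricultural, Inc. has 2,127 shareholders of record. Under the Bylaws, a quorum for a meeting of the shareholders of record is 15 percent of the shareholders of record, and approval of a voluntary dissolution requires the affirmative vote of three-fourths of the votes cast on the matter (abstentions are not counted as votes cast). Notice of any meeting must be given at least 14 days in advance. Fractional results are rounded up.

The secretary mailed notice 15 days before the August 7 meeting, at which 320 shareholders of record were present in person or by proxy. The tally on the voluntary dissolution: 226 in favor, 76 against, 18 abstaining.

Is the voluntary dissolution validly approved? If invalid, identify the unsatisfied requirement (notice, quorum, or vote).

Notice: 15 days given; 14 required. Satisfied.
Quorum: 15% of 2,127 = 319.05, rounded up to 320; 320 present. Satisfied.
Vote: requires three-fourths of the votes cast (320 − 18 abstaining = 302); 3/4 of 302 = 226.50, rounded up to 227, so 227 needed; 226 in favor. Not satisfied.

Invalid — vote requirement not satisfied.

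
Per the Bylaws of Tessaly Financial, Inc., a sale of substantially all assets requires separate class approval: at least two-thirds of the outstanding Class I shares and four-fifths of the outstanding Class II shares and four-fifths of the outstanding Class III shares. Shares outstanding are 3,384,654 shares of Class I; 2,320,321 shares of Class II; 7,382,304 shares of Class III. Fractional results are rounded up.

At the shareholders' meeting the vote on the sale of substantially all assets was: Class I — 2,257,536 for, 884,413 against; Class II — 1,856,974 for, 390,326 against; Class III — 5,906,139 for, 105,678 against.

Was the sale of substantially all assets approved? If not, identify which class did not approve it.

Class I: 2/3 of 3384654 = 2256436; 2,256,436 required, 2,257,536 in favor — approved.
Class II: 4/5 of 2320321 = 1856256.80, rounded up to 1856257; 1,856,257 required, 1,856,974 in favor — approved.
Class III: 4/5 of 7382304 = 5905843.20, rounded up to 5905844; 5,905,844 required, 5,906,139 in favor — approved.

Approved — every class gave the required vote.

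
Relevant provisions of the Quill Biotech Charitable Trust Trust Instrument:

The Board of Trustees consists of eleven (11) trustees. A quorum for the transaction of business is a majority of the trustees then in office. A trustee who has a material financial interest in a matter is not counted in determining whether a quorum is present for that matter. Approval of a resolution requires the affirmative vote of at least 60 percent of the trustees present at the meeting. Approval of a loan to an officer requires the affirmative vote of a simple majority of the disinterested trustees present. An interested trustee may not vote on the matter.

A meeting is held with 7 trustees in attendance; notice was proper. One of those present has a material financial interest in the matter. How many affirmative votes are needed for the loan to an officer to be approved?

4

The loan to an officer requires a majority of the disinterested trustees present (7 − 1 = 6).
A majority of 6 is 4.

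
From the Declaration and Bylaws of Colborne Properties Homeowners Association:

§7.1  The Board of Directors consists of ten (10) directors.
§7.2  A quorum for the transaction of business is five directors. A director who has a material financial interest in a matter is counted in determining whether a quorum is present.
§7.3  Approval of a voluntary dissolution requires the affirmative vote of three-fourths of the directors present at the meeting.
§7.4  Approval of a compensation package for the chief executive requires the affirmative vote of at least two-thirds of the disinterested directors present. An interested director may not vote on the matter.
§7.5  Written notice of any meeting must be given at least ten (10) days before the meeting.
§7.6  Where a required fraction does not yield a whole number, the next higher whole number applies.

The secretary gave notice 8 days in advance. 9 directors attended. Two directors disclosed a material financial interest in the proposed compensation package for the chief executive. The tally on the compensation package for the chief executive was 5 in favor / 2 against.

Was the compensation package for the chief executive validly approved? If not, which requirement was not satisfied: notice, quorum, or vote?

Notice: 8 days given; 10 required (8 < 10). Not satisfied.
Quorum: 9 present (interested directors count toward quorum); quorum is 5. Satisfied.
Vote: the compensation package for the chief executive requires two-thirds of the disinterested directors present (9 − 2 = 7). 2/3 of 7 = 4.67, rounded up to 5, so 5 affirmative votes are needed; 5 voted in favor. Satisfied.

Invalid — notice requirement not satisfied.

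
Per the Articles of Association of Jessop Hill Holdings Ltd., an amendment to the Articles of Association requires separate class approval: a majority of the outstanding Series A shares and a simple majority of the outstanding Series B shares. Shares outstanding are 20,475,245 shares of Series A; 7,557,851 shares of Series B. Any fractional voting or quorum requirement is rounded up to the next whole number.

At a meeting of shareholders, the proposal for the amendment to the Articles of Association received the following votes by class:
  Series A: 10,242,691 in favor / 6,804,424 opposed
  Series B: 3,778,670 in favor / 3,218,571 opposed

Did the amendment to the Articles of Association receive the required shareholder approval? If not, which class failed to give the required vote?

Series A: a majority of 20475245 is 10237623; 10,237,623 required, 10,242,691 in favor — approved.
Series B: a majority of 7557851 is 3778926; 3,778,926 required, 3,778,670 in favor — not approved.

Not approved — the Series B shares did not give the required vote.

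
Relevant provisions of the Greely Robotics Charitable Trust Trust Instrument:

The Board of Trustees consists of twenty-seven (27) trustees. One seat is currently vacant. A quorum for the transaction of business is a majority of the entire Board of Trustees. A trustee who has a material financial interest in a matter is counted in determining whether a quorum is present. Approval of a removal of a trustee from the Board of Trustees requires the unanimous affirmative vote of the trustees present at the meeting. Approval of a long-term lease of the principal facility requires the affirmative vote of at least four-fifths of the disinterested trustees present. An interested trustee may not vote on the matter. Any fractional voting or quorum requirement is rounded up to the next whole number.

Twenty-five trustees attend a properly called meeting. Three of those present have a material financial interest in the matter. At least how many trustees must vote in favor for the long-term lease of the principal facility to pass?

The long-term lease of the principal facility requires four-fifths of the disinterested trustees present (25 − 3 = 22).
4/5 of 22 = 17.60, rounded up to 18.

18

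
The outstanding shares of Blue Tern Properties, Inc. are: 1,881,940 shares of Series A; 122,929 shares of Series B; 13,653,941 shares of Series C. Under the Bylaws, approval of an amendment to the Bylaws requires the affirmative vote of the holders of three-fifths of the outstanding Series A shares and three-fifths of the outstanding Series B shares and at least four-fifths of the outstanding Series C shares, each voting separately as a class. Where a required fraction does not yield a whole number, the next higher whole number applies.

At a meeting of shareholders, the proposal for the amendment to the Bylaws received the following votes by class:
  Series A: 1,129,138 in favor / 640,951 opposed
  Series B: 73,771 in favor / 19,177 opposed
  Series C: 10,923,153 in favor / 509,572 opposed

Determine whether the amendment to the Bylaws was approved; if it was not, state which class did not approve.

Series A: 3/5 of 1881940 = 1129164; 1,129,164 required, 1,129,138 in favor — not approved.
Series B: 3/5 of 122929 = 73757.40, rounded up to 73758; 73,758 required, 73,771 in favor — approved.
Series C: 4/5 of 13653941 = 10923152.80, rounded up to 10923153; 10,923,153 required, 10,923,153 in favor — approved.

Not approved — the Series A shares did not give the required vote.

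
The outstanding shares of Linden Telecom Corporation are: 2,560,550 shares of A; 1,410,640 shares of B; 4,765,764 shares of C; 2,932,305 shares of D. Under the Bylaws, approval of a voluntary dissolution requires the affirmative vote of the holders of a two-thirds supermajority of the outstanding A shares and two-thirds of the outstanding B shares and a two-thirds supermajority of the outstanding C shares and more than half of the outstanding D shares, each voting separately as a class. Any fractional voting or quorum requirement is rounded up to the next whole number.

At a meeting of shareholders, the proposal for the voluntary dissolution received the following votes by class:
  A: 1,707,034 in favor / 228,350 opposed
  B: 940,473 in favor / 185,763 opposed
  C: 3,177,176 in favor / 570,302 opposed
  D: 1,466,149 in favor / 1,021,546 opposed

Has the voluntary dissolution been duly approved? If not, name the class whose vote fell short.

A: 2/3 of 2560550 = 1707033.33, rounded up to 1707034; 1,707,034 required, 1,707,034 in favor — approved.
B: 2/3 of 1410640 = 940426.67, rounded up to 940427; 940,427 required, 940,473 in favor — approved.
C: 2/3 of 4765764 = 3177176; 3,177,176 required, 3,177,176 in favor — approved.
D: a majority of 2932305 is 1466153; 1,466,153 required, 1,466,149 in favor — not approved.

Not approved — the D shares did not give the required vote.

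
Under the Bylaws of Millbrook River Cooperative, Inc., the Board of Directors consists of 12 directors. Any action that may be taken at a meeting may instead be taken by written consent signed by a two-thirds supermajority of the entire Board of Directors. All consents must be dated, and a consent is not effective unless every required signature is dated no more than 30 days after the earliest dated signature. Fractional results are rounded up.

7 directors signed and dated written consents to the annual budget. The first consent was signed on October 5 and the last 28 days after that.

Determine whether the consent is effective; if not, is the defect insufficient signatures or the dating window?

Not effective — insufficient signatures.

Signatures required: a two-thirds supermajority of 12 — 2/3 of 12 = 8, so 8 needed; 7 signed. Insufficient.
Dating window: the latest signature is 28 days after the earliest; the limit is 30 days. Within the window.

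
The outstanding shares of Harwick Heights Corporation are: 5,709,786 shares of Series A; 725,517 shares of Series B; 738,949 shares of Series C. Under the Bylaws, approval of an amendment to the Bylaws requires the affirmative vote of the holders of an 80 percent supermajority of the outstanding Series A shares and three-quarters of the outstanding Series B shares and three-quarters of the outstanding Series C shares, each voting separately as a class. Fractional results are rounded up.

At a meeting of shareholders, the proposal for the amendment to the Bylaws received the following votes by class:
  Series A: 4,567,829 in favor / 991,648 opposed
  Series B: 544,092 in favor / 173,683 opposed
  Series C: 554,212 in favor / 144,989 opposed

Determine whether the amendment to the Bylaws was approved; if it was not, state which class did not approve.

Series A: 4/5 of 5709786 = 4567828.80, rounded up to 4567829; 4,567,829 required, 4,567,829 in favor — approved.
Series B: 3/4 of 725517 = 544137.75, rounded up to 544138; 544,138 required, 544,092 in favor — not approved.
Series C: 3/4 of 738949 = 554211.75, rounded up to 554212; 554,212 required, 554,212 in favor — approved.

Not approved — the Series B shares did not give the required vote.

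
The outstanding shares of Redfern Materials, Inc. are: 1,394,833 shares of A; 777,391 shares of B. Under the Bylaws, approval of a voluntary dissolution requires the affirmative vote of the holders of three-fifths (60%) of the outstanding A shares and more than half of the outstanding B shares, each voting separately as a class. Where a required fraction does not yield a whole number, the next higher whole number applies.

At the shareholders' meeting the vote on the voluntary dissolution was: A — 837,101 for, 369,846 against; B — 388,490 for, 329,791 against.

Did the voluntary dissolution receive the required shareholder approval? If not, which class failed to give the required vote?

Not approved — the B shares did not give the required vote.

A: 3/5 of 1394833 = 836899.80, rounded up to 836900; 836,900 required, 837,101 in favor — approved.
B: a majority of 777391 is 388696; 388,696 required, 388,490 in favor — not approved.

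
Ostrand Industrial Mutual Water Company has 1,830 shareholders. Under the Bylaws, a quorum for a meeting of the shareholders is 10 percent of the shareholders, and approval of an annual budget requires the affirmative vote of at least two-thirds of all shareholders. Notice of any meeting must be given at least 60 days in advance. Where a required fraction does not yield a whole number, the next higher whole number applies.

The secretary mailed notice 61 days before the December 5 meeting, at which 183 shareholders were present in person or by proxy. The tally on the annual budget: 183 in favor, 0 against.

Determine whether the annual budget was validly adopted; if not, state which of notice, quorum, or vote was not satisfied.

Invalid — vote requirement not satisfied.

Notice: 61 days given; 60 required. Satisfied.
Quorum: 10% of 1,830 = 183; 183 present. Satisfied.
Vote: requires two-thirds of all shareholders (1,830); 2/3 of 1830 = 1220, so 1,220 needed; 183 in favor. Not satisfied.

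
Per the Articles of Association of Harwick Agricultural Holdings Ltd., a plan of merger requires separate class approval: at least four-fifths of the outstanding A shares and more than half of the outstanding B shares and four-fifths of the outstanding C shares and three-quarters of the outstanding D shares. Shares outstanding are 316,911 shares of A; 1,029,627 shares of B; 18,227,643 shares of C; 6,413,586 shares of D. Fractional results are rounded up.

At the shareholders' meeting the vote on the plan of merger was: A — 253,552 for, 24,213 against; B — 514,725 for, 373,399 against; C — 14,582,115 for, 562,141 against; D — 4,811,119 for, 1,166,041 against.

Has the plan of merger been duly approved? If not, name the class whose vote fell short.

Not approved — the B shares did not give the required vote.

A: 4/5 of 316911 = 253528.80, rounded up to 253529; 253,529 required, 253,552 in favor — approved.
B: a majority of 1029627 is 514814; 514,814 required, 514,725 in favor — not approved.
C: 4/5 of 18227643 = 14582114.40, rounded up to 14582115; 14,582,115 required, 14,582,115 in favor — approved.
D: 3/4 of 6413586 = 4810189.50, rounded up to 4810190; 4,810,190 required, 4,811,119 in favor — approved.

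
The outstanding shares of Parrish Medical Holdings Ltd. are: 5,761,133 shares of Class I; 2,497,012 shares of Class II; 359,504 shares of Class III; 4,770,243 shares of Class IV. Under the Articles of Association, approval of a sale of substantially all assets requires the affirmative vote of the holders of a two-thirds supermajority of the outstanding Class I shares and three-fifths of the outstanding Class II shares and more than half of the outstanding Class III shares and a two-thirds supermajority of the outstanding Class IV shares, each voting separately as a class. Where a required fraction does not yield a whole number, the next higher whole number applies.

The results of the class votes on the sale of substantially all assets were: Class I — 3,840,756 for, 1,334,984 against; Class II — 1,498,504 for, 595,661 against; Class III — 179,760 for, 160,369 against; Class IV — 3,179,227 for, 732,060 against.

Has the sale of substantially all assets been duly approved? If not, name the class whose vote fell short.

Not approved — the Class IV shares did not give the required vote.

Class I: 2/3 of 5761133 = 3840755.33, rounded up to 3840756; 3,840,756 required, 3,840,756 in favor — approved.
Class II: 3/5 of 2497012 = 1498207.20, rounded up to 1498208; 1,498,208 required, 1,498,504 in favor — approved.
Class III: a majority of 359504 is 179753; 179,753 required, 179,760 in favor — approved.
Class IV: 2/3 of 4770243 = 3180162; 3,180,162 required, 3,179,227 in favor — not approved.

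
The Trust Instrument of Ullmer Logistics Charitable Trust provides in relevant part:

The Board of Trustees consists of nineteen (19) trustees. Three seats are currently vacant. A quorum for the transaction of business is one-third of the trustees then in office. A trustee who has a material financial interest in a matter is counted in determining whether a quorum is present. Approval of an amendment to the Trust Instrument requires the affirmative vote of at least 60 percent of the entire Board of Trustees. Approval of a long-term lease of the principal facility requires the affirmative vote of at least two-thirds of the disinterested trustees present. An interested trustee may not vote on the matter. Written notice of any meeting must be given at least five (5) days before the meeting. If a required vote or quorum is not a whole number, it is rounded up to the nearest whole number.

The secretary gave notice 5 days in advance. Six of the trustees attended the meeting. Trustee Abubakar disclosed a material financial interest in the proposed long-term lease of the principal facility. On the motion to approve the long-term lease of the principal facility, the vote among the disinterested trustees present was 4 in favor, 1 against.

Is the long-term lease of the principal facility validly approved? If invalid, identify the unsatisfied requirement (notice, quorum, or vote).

Valid — all requirements satisfied.

Notice: 5 days given; 5 required (5 ≥ 5). Satisfied.
Quorum: 6 present (interested trustees count toward quorum); quorum is 6. Satisfied.
Vote: the long-term lease of the principal facility requires two-thirds of the disinterested trustees present (6 − 1 = 5). 2/3 of 5 = 3.33, rounded up to 4, so 4 affirmative votes are needed; 4 voted in favor. Satisfied.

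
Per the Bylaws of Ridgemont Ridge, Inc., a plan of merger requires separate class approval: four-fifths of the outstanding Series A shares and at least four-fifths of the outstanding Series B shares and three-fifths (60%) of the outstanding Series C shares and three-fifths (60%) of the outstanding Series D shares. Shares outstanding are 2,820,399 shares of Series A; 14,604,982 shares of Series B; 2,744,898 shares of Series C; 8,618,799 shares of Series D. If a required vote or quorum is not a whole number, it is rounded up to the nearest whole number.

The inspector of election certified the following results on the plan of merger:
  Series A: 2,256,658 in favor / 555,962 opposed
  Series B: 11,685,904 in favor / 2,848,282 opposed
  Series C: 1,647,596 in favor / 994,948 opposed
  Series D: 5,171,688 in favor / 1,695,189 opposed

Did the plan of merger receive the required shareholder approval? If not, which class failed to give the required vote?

Approved — every class gave the required vote.

Series A: 4/5 of 2820399 = 2256319.20, rounded up to 2256320; 2,256,320 required, 2,256,658 in favor — approved.
Series B: 4/5 of 14604982 = 11683985.60, rounded up to 11683986; 11,683,986 required, 11,685,904 in favor — approved.
Series C: 3/5 of 2744898 = 1646938.80, rounded up to 1646939; 1,646,939 required, 1,647,596 in favor — approved.
Series D: 3/5 of 8618799 = 5171279.40, rounded up to 5171280; 5,171,280 required, 5,171,688 in favor — approved.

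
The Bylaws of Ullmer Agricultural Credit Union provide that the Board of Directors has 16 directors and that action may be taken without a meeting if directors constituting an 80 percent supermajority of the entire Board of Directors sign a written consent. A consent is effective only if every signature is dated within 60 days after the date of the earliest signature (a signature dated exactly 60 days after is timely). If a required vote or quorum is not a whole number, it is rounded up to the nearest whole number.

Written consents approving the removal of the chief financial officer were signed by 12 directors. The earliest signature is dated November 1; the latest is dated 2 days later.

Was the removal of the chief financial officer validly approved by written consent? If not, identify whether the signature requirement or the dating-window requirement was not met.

Signatures required: an 80 percent supermajority of 16 — 4/5 of 16 = 12.80, rounded up to 13, so 13 needed; 12 signed. Insufficient.
Dating window: the latest signature is 2 days after the earliest; the limit is 60 days. Within the window.

Not effective — insufficient signatures.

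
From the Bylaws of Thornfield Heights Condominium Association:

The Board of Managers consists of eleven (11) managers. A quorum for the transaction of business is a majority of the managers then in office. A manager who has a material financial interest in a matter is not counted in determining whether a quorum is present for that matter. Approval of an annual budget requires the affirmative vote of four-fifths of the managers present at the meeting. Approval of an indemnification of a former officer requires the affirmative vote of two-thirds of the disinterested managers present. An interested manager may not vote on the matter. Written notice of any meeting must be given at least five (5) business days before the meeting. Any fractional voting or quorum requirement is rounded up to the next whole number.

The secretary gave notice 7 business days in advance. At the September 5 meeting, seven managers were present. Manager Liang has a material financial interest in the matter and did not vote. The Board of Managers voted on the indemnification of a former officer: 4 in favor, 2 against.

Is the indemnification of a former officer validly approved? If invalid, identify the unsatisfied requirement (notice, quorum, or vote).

Valid — all requirements satisfied.

Notice: 7 business days given; 5 required (7 ≥ 5). Satisfied.
Quorum: 7 present, but the 1 interested manager does not count, leaving 6. Quorum is 6. Satisfied.
Vote: the indemnification of a former officer requires two-thirds of the disinterested managers present (7 − 1 = 6). 2/3 of 6 = 4, so 4 affirmative votes are needed; 4 voted in favor. Satisfied.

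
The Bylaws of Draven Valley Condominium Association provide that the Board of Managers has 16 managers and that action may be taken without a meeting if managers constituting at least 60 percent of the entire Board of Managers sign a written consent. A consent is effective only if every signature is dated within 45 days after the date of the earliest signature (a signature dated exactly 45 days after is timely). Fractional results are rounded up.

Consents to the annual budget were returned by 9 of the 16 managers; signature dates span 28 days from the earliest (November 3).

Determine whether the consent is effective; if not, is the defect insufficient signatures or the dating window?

Not effective — insufficient signatures.

Signatures required: at least 60 percent of 16 — 3/5 of 16 = 9.60, rounded up to 10, so 10 needed; 9 signed. Insufficient.
Dating window: the latest signature is 28 days after the earliest; the limit is 45 days. Within the window.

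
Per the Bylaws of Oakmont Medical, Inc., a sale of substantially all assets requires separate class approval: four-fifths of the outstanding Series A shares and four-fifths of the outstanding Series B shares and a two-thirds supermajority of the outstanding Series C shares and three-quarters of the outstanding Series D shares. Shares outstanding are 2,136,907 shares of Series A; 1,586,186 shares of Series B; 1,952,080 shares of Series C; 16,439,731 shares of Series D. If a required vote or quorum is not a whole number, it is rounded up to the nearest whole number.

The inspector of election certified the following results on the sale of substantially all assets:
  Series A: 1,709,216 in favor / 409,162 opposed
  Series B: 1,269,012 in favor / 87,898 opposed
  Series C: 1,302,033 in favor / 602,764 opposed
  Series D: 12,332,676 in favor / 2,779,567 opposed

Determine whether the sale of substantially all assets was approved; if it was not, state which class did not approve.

Series A: 4/5 of 2136907 = 1709525.60, rounded up to 1709526; 1,709,526 required, 1,709,216 in favor — not approved.
Series B: 4/5 of 1586186 = 1268948.80, rounded up to 1268949; 1,268,949 required, 1,269,012 in favor — approved.
Series C: 2/3 of 1952080 = 1301386.67, rounded up to 1301387; 1,301,387 required, 1,302,033 in favor — approved.
Series D: 3/4 of 16439731 = 12329798.25, rounded up to 12329799; 12,329,799 required, 12,332,676 in favor — approved.

Not approved — the Series A shares did not give the required vote.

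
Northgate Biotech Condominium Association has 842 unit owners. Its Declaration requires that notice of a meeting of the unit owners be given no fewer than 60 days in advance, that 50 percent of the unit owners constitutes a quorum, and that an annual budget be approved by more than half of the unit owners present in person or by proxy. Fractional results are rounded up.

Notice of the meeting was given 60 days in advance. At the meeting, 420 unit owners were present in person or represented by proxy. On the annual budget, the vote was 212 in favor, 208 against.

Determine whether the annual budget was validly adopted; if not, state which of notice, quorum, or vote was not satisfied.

Notice: 60 days given; 60 required. Satisfied.
Quorum: 50% of 842 = 421; 420 present. Not satisfied.
Vote: requires a majority of those present (420); a majority of 420 is 211, so 211 needed; 212 in favor. Satisfied.

Invalid — quorum requirement not satisfied.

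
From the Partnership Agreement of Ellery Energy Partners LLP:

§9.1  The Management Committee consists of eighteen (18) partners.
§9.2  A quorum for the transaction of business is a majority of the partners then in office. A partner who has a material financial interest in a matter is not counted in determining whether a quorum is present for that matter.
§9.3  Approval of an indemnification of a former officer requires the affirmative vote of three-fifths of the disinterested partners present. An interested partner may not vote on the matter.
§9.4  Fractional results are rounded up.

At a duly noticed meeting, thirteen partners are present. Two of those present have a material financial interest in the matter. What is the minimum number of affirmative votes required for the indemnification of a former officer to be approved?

7

The indemnification of a former officer requires three-fifths of the disinterested partners present (13 − 2 = 11).
3/5 of 11 = 6.60, rounded up to 7.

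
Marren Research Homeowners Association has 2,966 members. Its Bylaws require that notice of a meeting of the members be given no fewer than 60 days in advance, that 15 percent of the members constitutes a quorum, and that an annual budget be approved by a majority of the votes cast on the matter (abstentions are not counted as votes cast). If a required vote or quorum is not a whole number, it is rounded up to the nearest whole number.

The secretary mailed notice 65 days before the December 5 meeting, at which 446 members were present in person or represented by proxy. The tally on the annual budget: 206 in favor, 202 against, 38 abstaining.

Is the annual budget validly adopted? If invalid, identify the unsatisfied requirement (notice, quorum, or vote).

Valid — all requirements satisfied.

Notice: 65 days given; 60 required. Satisfied.
Quorum: 15% of 2,966 = 444.90, rounded up to 445; 446 present. Satisfied.
Vote: requires a majority of the votes cast (446 − 38 abstaining = 408); a majority of 408 is 205, so 205 needed; 206 in favor. Satisfied.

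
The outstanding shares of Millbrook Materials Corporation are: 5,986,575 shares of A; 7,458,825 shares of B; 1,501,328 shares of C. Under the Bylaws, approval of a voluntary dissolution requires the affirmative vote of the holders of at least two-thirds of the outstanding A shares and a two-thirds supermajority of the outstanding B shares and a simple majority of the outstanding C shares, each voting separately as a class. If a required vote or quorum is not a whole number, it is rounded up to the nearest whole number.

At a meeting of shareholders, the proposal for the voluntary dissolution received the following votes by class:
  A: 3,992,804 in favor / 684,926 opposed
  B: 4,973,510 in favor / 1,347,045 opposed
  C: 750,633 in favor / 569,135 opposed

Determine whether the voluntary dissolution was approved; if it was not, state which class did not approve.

A: 2/3 of 5986575 = 3991050; 3,991,050 required, 3,992,804 in favor — approved.
B: 2/3 of 7458825 = 4972550; 4,972,550 required, 4,973,510 in favor — approved.
C: a majority of 1501328 is 750665; 750,665 required, 750,633 in favor — not approved.

Not approved — the C shares did not give the required vote.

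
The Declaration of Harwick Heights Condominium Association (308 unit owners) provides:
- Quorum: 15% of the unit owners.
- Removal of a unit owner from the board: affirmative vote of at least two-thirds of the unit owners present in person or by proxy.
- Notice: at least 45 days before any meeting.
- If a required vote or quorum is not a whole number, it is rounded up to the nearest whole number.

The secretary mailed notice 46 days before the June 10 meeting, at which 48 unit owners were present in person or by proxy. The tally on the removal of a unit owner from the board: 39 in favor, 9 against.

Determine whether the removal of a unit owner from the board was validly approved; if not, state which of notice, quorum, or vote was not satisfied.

Notice: 46 days given; 45 required. Satisfied.
Quorum: 15% of 308 = 46.20, rounded up to 47; 48 present. Satisfied.
Vote: requires two-thirds of those present (48); 2/3 of 48 = 32, so 32 needed; 39 in favor. Satisfied.

Valid — all requirements satisfied.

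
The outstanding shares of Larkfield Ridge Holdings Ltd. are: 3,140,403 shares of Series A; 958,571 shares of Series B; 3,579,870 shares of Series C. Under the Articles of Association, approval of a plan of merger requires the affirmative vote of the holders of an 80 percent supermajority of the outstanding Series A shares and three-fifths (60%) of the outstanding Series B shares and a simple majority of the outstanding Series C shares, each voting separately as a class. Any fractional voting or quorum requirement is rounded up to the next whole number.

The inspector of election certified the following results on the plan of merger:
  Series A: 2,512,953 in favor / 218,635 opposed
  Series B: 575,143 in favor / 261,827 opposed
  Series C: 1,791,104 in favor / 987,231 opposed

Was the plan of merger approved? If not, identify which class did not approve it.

Approved — every class gave the required vote.

Series A: 4/5 of 3140403 = 2512322.40, rounded up to 2512323; 2,512,323 required, 2,512,953 in favor — approved.
Series B: 3/5 of 958571 = 575142.60, rounded up to 575143; 575,143 required, 575,143 in favor — approved.
Series C: a majority of 3579870 is 1789936; 1,789,936 required, 1,791,104 in favor — approved.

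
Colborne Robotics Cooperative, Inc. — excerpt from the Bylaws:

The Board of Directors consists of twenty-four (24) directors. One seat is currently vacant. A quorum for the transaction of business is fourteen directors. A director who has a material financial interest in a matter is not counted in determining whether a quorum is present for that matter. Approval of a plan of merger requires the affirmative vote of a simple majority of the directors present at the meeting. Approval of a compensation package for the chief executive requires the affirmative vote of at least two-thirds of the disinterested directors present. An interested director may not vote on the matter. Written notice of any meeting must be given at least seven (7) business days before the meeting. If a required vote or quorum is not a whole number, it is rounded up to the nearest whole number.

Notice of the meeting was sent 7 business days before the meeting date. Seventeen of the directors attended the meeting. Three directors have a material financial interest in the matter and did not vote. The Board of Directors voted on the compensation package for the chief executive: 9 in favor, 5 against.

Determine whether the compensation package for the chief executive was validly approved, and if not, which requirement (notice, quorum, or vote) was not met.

Notice: 7 business days given; 7 required (7 ≥ 7). Satisfied.
Quorum: 17 present, but the 3 interested directors do not count, leaving 14. Quorum is 14. Satisfied.
Vote: the compensation package for the chief executive requires two-thirds of the disinterested directors present (17 − 3 = 14). 2/3 of 14 = 9.33, rounded up to 10, so 10 affirmative votes are needed; 9 voted in favor. Not satisfied.

Invalid — vote requirement not satisfied.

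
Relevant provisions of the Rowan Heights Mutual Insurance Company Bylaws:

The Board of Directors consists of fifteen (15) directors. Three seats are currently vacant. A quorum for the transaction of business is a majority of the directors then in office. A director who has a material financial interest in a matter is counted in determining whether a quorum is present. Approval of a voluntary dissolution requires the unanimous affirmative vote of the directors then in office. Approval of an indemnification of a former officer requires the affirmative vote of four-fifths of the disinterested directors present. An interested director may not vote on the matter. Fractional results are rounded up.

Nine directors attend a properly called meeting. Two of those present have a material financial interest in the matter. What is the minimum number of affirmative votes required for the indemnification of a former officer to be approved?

6

The indemnification of a former officer requires four-fifths of the disinterested directors present (9 − 2 = 7).
4/5 of 7 = 5.60, rounded up to 6.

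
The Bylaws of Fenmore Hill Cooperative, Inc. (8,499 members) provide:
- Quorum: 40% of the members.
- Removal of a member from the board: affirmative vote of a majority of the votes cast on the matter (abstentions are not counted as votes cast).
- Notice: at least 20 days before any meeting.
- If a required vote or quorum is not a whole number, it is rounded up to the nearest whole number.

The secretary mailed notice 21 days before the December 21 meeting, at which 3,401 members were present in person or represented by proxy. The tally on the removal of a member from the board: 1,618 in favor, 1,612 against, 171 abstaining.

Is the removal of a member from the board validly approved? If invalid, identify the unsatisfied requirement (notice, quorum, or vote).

Notice: 21 days given; 20 required. Satisfied.
Quorum: 40% of 8,499 = 3,399.60, rounded up to 3,400; 3,401 present. Satisfied.
Vote: requires a majority of the votes cast (3,401 − 171 abstaining = 3,230); a majority of 3230 is 1616, so 1,616 needed; 1,618 in favor. Satisfied.

Valid — all requirements satisfied.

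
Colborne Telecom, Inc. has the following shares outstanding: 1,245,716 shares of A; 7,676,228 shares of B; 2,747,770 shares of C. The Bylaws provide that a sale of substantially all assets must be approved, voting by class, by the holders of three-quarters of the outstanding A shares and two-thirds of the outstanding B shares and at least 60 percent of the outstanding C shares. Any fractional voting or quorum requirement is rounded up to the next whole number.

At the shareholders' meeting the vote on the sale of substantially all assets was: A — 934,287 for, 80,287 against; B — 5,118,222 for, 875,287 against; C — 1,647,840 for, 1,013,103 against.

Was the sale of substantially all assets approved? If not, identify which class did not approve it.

Not approved — the C shares did not give the required vote.

A: 3/4 of 1245716 = 934287; 934,287 required, 934,287 in favor — approved.
B: 2/3 of 7676228 = 5117485.33, rounded up to 5117486; 5,117,486 required, 5,118,222 in favor — approved.
C: 3/5 of 2747770 = 1648662; 1,648,662 required, 1,647,840 in favor — not approved.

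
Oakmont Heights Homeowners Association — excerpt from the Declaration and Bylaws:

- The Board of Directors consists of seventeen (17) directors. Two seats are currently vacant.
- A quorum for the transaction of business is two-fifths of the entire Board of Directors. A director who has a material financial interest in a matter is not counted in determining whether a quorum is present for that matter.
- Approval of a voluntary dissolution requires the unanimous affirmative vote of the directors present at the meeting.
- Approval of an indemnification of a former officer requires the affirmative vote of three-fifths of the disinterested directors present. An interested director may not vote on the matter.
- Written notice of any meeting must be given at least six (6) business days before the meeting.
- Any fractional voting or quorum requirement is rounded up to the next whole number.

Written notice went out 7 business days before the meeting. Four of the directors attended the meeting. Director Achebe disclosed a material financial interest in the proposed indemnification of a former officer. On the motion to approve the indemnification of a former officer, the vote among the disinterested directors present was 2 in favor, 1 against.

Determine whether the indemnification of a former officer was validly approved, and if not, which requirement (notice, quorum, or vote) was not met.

Invalid — quorum requirement not satisfied.

Notice: 7 business days given; 6 required (7 ≥ 6). Satisfied.
Quorum: 4 present, but the 1 interested director does not count, leaving 3. Quorum is 7. Not satisfied.
Vote: the indemnification of a former officer requires three-fifths of the disinterested directors present (4 − 1 = 3). 3/5 of 3 = 1.80, rounded up to 2, so 2 affirmative votes are needed; 2 voted in favor. Satisfied. (Moot — without a quorum no business can be validly transacted.)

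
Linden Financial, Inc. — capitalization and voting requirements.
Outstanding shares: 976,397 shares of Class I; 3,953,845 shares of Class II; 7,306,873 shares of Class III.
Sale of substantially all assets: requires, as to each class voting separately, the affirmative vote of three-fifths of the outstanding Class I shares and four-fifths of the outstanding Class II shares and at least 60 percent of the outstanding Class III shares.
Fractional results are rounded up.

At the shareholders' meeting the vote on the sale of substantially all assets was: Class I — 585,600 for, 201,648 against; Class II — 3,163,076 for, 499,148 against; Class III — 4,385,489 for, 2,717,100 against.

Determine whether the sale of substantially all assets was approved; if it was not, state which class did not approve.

Class I: 3/5 of 976397 = 585838.20, rounded up to 585839; 585,839 required, 585,600 in favor — not approved.
Class II: 4/5 of 3953845 = 3163076; 3,163,076 required, 3,163,076 in favor — approved.
Class III: 3/5 of 7306873 = 4384123.80, rounded up to 4384124; 4,384,124 required, 4,385,489 in favor — approved.

Not approved — the Class I shares did not give the required vote.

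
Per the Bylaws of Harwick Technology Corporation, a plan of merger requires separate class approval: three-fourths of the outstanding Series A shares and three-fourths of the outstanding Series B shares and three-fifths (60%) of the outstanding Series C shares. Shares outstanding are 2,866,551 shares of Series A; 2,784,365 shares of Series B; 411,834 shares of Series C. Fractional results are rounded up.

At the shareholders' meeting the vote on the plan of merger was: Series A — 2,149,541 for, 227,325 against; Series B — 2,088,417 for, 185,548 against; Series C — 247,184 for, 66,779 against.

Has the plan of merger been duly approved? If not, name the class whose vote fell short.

Not approved — the Series A shares did not give the required vote.

Series A: 3/4 of 2866551 = 2149913.25, rounded up to 2149914; 2,149,914 required, 2,149,541 in favor — not approved.
Series B: 3/4 of 2784365 = 2088273.75, rounded up to 2088274; 2,088,274 required, 2,088,417 in favor — approved.
Series C: 3/5 of 411834 = 247100.40, rounded up to 247101; 247,101 required, 247,184 in favor — approved.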